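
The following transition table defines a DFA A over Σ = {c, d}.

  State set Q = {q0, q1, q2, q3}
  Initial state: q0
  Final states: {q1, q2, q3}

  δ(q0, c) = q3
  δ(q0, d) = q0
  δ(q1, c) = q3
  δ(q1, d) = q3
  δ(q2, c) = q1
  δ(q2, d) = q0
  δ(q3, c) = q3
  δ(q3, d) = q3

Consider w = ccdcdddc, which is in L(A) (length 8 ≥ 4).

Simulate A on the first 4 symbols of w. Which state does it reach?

q3

State sequence: q0 -c-> q3 -c-> q3 -d-> q3 -c-> q3

After reading 4 characters, A is in state q3.
(This kind of state-tracing is the core of the pumping-lemma construction: with 4 states, pigeonhole forces a repeat within the first 4 steps.)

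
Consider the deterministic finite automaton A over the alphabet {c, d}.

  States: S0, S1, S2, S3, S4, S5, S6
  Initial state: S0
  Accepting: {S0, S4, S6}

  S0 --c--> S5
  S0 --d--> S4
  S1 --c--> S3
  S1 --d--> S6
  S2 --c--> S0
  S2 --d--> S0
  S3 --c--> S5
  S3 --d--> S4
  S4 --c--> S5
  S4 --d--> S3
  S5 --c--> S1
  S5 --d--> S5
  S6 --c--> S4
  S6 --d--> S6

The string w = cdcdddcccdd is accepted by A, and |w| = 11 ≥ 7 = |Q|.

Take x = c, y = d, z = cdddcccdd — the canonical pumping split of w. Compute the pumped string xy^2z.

xy^2z = c·d·d·cdddcccdd = cddcdddcccdd.
Reading y = d takes A from S5 back to S5, so after x·y·y the machine is still in S5, and z then leads to the accepting state S6. Hence cddcdddcccdd ∈ L(A).

cddcdddcccdd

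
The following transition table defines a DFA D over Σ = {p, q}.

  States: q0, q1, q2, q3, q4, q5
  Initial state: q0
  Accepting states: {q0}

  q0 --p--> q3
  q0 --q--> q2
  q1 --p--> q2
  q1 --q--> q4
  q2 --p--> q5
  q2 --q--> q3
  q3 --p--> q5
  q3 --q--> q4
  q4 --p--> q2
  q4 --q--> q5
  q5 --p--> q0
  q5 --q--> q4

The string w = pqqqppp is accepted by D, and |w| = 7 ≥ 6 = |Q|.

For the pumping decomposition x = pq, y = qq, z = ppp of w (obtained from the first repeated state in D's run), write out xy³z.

xy^3z = pq·qq·qq·qq·ppp = pqqqqqqqppp.
Reading y = qq takes D from q4 back to q4, so after x·y·y·y the machine is still in q4, and z then leads to the accepting state q0. Hence pqqqqqqqppp ∈ L(D).

pqqqqqqqppp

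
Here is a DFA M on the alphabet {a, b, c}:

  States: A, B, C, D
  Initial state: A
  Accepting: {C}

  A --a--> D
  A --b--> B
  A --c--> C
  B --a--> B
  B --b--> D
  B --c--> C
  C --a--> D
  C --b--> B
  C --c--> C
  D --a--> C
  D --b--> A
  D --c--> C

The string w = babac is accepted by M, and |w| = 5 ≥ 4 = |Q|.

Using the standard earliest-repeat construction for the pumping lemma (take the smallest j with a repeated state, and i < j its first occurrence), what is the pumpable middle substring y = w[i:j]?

State sequence: A -b-> B -a-> B -b-> D -a-> C -c-> C
First repeat at step 2: B was already visited.

So i = 1, j = 2, giving x = w[0:1] = b, y = w[1:2] = a, z = w[2:5] = bac.
Check: |xy| = 2 ≤ 4 and |y| = 1 ≥ 1. Reading y takes M from B back to B, so every xyⁱz is accepted.

a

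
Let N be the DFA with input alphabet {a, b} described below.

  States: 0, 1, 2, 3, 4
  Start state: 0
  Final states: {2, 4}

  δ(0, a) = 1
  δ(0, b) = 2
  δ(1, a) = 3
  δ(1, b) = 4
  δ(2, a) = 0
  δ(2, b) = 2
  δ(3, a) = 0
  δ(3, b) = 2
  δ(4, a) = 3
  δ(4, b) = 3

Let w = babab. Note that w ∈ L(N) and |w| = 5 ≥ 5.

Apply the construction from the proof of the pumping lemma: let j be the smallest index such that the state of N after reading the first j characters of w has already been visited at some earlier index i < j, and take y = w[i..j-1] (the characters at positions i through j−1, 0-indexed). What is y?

ba

State sequence: 0 -b-> 2 -a-> 0 -b-> 2 -a-> 0 -b-> 2
First repeat at step 2: 0 was already visited.

So i = 0, j = 2, giving x = w[0:0] = ε, y = w[0:2] = ba, z = w[2:5] = bab.
Check: |xy| = 2 ≤ 5 and |y| = 2 ≥ 1. Reading y takes N from 0 back to 0, so every xyⁱz is accepted.
With |Q| = 5, pigeonhole forces a state repeat no later than step 5; the substring read between the first and second visits to that state can be pumped.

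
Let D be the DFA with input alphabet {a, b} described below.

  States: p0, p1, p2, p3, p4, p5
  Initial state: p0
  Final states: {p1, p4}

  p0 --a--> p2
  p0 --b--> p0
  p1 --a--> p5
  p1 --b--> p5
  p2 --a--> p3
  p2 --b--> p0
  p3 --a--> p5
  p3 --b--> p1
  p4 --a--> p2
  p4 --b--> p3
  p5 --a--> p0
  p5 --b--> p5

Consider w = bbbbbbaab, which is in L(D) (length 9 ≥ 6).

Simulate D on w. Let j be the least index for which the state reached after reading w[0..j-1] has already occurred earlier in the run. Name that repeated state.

p0

Run of D on w = b b b b b b a a b:
  step 0: p0  (start)
  step 1: p0  (read b: p0→p0)   ← first repeat (p0 seen earlier)
  step 2: p0  (read b: p0→p0)
  step 3: p0  (read b: p0→p0)
  step 4: p0  (read b: p0→p0)
  step 5: p0  (read b: p0→p0)
  step 6: p0  (read b: p0→p0)
  step 7: p2  (read a: p0→p2)
  step 8: p3  (read a: p2→p3)
  step 9: p1  (read b: p3→p1)

The earliest repeat is at step j = 1: D is in p0, which it already visited at step i = 0.
Since D has 6 states, any run of length ≥ 6 visits 6+1 states, so by pigeonhole some state repeats within the first 6 steps — that repeat gives the pumpable loop.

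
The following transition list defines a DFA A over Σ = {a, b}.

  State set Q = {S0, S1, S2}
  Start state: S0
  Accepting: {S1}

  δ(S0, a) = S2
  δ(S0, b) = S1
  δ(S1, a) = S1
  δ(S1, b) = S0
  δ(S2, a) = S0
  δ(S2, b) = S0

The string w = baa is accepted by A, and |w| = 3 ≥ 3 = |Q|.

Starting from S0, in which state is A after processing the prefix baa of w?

S1

State sequence: S0 -b-> S1 -a-> S1 -a-> S1

After reading 3 characters, A is in state S1.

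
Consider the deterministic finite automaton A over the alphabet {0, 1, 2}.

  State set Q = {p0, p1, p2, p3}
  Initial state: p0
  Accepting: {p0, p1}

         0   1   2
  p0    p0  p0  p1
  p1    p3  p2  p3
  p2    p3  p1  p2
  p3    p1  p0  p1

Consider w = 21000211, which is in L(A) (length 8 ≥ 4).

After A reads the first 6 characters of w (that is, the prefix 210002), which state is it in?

p1

State sequence: p0 -2-> p1 -1-> p2 -0-> p3 -0-> p1 -0-> p3 -2-> p1

After reading 6 characters, A is in state p1.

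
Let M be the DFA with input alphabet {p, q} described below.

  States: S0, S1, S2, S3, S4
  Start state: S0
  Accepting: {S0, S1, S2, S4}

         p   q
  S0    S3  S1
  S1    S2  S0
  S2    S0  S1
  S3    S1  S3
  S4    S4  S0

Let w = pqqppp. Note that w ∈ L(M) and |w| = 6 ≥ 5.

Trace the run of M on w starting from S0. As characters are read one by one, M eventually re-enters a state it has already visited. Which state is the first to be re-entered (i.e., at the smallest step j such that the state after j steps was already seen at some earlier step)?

S3

State sequence: S0 -p-> S3 -q-> S3 -q-> S3 -p-> S1 -p-> S2 -p-> S0
First repeat at step 2: S3 was already visited.

The earliest repeat is at step j = 2: M is in S3, which it already visited at step i = 1.
Pumping length from the standard proof: p = 5 (the number of states). The repeated state found above gives |xy| = j ≤ 5 and |y| = j − i ≥ 1.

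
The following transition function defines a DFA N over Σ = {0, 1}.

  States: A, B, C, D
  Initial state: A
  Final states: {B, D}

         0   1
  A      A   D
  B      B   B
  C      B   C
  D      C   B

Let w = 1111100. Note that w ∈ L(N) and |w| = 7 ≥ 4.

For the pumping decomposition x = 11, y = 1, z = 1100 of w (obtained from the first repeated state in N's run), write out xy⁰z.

xy⁰z = xz = 11·1100 = 111100.
Reading y = 1 takes N from B back to B, so after x the machine is still in B, and z then leads to the accepting state B. Hence 111100 ∈ L(N).

111100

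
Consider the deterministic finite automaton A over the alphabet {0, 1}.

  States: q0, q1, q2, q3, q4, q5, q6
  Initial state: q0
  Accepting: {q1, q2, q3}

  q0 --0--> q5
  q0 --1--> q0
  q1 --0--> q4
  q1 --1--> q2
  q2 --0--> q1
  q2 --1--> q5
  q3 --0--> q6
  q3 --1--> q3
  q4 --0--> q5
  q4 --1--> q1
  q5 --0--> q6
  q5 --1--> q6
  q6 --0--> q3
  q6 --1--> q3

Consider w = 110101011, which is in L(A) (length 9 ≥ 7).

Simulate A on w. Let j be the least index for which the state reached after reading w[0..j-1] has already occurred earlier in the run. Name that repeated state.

q0

State sequence: q0 -1-> q0 -1-> q0 -0-> q5 -1-> q6 -0-> q3 -1-> q3 -0-> q6 -1-> q3 -1-> q3
First repeat at step 1: q0 was already visited.

The earliest repeat is at step j = 1: A is in q0, which it already visited at step i = 0.
Pumping length from the standard proof: p = 7 (the number of states). The repeated state found above gives |xy| = j ≤ 7 and |y| = j − i ≥ 1.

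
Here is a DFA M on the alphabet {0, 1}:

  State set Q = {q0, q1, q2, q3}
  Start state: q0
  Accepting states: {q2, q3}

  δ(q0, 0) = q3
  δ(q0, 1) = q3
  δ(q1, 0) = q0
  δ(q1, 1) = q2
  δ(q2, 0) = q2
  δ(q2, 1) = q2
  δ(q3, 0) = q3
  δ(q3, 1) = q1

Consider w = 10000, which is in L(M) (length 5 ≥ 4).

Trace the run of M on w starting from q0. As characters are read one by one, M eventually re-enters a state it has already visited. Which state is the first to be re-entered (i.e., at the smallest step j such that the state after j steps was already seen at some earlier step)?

State sequence: q0 -1-> q3 -0-> q3 -0-> q3 -0-> q3 -0-> q3
First repeat at step 2: q3 was already visited.

The earliest repeat is at step j = 2: M is in q3, which it already visited at step i = 1.

q3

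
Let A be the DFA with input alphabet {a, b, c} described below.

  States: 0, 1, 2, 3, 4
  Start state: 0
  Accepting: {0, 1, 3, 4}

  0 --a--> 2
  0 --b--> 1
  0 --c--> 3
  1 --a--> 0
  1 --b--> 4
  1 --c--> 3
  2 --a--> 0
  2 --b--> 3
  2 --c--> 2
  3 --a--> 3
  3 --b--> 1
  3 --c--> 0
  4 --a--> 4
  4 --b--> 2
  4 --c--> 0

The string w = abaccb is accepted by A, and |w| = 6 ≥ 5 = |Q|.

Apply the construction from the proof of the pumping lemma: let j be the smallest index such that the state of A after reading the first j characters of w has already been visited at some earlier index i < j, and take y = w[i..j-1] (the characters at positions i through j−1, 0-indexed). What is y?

State sequence: 0 -a-> 2 -b-> 3 -a-> 3 -c-> 0 -c-> 3 -b-> 1
First repeat at step 3: 3 was already visited.

So i = 2, j = 3, giving x = w[0:2] = ab, y = w[2:3] = a, z = w[3:6] = ccb.
Check: |xy| = 3 ≤ 5 and |y| = 1 ≥ 1. Reading y takes A from 3 back to 3, so every xyⁱz is accepted.

a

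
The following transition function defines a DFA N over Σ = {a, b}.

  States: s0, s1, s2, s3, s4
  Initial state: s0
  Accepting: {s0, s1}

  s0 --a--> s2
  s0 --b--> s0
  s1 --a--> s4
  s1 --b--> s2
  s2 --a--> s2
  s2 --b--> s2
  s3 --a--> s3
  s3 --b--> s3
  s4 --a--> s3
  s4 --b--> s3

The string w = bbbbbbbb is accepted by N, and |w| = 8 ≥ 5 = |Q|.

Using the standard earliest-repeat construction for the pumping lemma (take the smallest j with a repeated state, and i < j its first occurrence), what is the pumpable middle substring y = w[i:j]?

b

State sequence: s0 -b-> s0 -b-> s0 -b-> s0 -b-> s0 -b-> s0 -b-> s0 -b-> s0 -b-> s0
First repeat at step 1: s0 was already visited.

So i = 0, j = 1, giving x = w[0:0] = ε, y = w[0:1] = b, z = w[1:8] = bbbbbbb.
Check: |xy| = 1 ≤ 5 and |y| = 1 ≥ 1. Reading y takes N from s0 back to s0, so every xyⁱz is accepted.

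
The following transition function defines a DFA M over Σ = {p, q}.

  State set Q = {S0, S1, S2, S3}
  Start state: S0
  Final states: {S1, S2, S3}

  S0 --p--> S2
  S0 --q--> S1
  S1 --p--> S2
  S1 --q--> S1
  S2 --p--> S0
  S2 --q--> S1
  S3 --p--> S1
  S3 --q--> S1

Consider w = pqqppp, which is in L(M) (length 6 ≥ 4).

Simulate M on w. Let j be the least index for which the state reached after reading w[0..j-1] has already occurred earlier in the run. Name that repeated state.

Run of M on w = p q q p p p:
  step 0: S0  (start)
  step 1: S2  (read p: S0→S2)
  step 2: S1  (read q: S2→S1)
  step 3: S1  (read q: S1→S1)   ← first repeat (S1 seen earlier)
  step 4: S2  (read p: S1→S2)
  step 5: S0  (read p: S2→S0)
  step 6: S2  (read p: S0→S2)

The earliest repeat is at step j = 3: M is in S1, which it already visited at step i = 2.
Since M has 4 states, any run of length ≥ 4 visits 4+1 states, so by pigeonhole some state repeats within the first 4 steps — that repeat gives the pumpable loop.

S1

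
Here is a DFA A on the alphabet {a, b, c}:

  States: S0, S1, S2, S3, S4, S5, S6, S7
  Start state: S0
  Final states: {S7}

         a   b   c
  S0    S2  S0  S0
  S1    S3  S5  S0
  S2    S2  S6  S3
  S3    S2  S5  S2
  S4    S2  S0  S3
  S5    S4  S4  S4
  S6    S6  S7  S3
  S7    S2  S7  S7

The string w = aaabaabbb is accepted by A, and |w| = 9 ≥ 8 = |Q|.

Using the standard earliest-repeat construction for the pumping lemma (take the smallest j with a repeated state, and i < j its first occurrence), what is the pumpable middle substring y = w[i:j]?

State sequence: S0 -a-> S2 -a-> S2 -a-> S2 -b-> S6 -a-> S6 -a-> S6 -b-> S7 -b-> S7 -b-> S7
First repeat at step 2: S2 was already visited.

So i = 1, j = 2, giving x = w[0:1] = a, y = w[1:2] = a, z = w[2:9] = abaabbb.
Check: |xy| = 2 ≤ 8 and |y| = 1 ≥ 1. Reading y takes A from S2 back to S2, so every xyⁱz is accepted.

a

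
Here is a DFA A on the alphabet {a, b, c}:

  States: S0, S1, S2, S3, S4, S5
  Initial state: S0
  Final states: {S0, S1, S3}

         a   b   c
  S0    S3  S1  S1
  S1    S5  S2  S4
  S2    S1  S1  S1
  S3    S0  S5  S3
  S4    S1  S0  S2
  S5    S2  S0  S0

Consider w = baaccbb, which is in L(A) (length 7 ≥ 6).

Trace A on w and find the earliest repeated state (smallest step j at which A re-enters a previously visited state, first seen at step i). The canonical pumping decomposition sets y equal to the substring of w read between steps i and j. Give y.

State sequence: S0 -b-> S1 -a-> S5 -a-> S2 -c-> S1 -c-> S4 -b-> S0 -b-> S1
First repeat at step 4: S1 was already visited.

So i = 1, j = 4, giving x = w[0:1] = b, y = w[1:4] = aac, z = w[4:7] = cbb.
Check: |xy| = 4 ≤ 6 and |y| = 3 ≥ 1. Reading y takes A from S1 back to S1, so every xyⁱz is accepted.

aac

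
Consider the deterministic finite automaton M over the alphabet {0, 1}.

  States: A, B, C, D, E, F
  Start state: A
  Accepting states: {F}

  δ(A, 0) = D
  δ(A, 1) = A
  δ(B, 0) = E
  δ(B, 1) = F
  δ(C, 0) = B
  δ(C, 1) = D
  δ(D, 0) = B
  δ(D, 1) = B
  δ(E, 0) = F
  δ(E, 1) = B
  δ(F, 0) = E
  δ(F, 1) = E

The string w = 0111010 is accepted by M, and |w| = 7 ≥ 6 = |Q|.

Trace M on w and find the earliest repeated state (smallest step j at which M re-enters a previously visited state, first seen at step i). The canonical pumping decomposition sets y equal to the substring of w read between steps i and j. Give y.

Run of M on w = 0 1 1 1 0 1 0:
  step 0: A  (start)
  step 1: D  (read 0: A→D)
  step 2: B  (read 1: D→B)
  step 3: F  (read 1: B→F)
  step 4: E  (read 1: F→E)
  step 5: F  (read 0: E→F)   ← first repeat (F seen earlier)
  step 6: E  (read 1: F→E)
  step 7: F  (read 0: E→F)

So i = 3, j = 5, giving x = w[0:3] = 011, y = w[3:5] = 10, z = w[5:7] = 10.
Check: |xy| = 5 ≤ 6 and |y| = 2 ≥ 1. Reading y takes M from F back to F, so every xyⁱz is accepted.
The DFA has 6 states, so the proof of the pumping lemma guarantees a repeated state among the first 6+1 visited; the segment between the two visits is the pumpable y.

10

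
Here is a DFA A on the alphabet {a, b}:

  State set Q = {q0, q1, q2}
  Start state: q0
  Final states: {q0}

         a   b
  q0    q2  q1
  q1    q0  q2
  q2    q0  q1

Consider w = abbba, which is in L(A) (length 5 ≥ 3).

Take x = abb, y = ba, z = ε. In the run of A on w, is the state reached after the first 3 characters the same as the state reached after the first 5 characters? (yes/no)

Run of A on the first 5 characters of w = a b b b a:
  step 0: q0  (start)
  step 1: q2  (read a: q0→q2)
  step 2: q1  (read b: q2→q1)
  step 3: q2  (read b: q1→q2)
  step 4: q1  (read b: q2→q1)
  step 5: q0  (read a: q1→q0)

After x (step 3): q2. After xy (step 5): q0.
They differ (q2 ≠ q0), so y is not a cycle from the state after x; this split is not the one the pumping-lemma construction produces, and pumping y need not keep the string in L(A).

no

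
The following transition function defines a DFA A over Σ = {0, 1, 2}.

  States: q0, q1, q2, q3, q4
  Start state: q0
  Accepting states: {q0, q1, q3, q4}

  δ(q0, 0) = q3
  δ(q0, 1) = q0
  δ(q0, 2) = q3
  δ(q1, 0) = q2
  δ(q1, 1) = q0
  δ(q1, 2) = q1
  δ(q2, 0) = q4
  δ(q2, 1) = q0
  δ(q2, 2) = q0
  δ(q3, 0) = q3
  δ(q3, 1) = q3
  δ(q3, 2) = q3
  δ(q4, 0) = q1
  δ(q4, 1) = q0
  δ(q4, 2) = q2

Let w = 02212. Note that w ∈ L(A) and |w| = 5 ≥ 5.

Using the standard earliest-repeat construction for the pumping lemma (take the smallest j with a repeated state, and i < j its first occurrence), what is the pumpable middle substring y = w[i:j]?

State sequence: q0 -0-> q3 -2-> q3 -2-> q3 -1-> q3 -2-> q3
First repeat at step 2: q3 was already visited.

So i = 1, j = 2, giving x = w[0:1] = 0, y = w[1:2] = 2, z = w[2:5] = 212.
Check: |xy| = 2 ≤ 5 and |y| = 1 ≥ 1. Reading y takes A from q3 back to q3, so every xyⁱz is accepted.

2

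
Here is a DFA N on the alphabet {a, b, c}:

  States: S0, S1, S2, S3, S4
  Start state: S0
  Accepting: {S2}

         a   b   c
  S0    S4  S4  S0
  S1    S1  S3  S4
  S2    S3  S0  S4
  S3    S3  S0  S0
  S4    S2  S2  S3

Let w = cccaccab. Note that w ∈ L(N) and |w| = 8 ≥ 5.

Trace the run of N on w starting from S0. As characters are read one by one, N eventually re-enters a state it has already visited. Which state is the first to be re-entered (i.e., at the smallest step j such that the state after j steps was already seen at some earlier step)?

State sequence: S0 -c-> S0 -c-> S0 -c-> S0 -a-> S4 -c-> S3 -c-> S0 -a-> S4 -b-> S2
First repeat at step 1: S0 was already visited.

The earliest repeat is at step j = 1: N is in S0, which it already visited at step i = 0.
With |Q| = 5, pigeonhole forces a state repeat no later than step 5; the substring read between the first and second visits to that state can be pumped.

S0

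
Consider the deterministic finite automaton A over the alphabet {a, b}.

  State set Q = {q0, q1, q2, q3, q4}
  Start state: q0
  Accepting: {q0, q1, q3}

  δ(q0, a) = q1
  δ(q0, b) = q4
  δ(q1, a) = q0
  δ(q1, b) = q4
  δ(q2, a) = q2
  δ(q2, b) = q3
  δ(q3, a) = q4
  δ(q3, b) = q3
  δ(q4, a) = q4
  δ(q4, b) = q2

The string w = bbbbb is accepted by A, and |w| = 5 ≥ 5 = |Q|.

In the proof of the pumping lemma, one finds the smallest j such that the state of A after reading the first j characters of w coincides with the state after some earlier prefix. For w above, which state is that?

State sequence: q0 -b-> q4 -b-> q2 -b-> q3 -b-> q3 -b-> q3
First repeat at step 4: q3 was already visited.

The earliest repeat is at step j = 4: A is in q3, which it already visited at step i = 3.
Since A has 5 states, any run of length ≥ 5 visits 5+1 states, so by pigeonhole some state repeats within the first 5 steps — that repeat gives the pumpable loop.

q3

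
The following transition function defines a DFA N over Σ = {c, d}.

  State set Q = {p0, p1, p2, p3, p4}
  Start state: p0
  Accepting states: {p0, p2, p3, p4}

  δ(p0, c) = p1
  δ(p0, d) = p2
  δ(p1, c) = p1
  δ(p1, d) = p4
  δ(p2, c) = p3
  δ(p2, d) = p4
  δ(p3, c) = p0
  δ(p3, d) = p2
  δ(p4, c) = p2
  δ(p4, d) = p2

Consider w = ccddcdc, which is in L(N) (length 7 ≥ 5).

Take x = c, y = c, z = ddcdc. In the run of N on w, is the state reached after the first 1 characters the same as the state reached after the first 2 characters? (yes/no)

yes

State sequence: p0 -c-> p1 -c-> p1

After x (step 1): p1. After xy (step 2): p1.
They match, so y = c drives N around a cycle from p1 back to itself; pumping y any number of times keeps N in p1 before reading z, and xyⁱz ∈ L(N) for every i ≥ 0.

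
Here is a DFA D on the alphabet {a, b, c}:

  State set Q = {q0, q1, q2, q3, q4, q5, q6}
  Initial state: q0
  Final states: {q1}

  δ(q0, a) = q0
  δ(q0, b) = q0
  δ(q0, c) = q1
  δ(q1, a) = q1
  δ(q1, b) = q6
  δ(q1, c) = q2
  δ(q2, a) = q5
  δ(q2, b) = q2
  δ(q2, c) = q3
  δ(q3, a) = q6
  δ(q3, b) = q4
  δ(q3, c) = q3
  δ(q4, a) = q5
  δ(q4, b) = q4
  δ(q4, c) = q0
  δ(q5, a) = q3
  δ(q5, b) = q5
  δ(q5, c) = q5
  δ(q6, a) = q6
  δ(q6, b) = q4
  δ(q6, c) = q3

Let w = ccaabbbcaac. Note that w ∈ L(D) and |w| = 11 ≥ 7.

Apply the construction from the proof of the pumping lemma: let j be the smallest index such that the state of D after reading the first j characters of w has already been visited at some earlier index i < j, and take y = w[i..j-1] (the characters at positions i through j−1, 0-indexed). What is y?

b

Run of D on w = c c a a b b b c a a c:
  step 0: q0  (start)
  step 1: q1  (read c: q0→q1)
  step 2: q2  (read c: q1→q2)
  step 3: q5  (read a: q2→q5)
  step 4: q3  (read a: q5→q3)
  step 5: q4  (read b: q3→q4)
  step 6: q4  (read b: q4→q4)   ← first repeat (q4 seen earlier)
  step 7: q4  (read b: q4→q4)
  step 8: q0  (read c: q4→q0)
  step 9: q0  (read a: q0→q0)
  step 10: q0  (read a: q0→q0)
  step 11: q1  (read c: q0→q1)

So i = 5, j = 6, giving x = w[0:5] = ccaab, y = w[5:6] = b, z = w[6:11] = bcaac.
Check: |xy| = 6 ≤ 7 and |y| = 1 ≥ 1. Reading y takes D from q4 back to q4, so every xyⁱz is accepted.
With |Q| = 7, pigeonhole forces a state repeat no later than step 7; the substring read between the first and second visits to that state can be pumped.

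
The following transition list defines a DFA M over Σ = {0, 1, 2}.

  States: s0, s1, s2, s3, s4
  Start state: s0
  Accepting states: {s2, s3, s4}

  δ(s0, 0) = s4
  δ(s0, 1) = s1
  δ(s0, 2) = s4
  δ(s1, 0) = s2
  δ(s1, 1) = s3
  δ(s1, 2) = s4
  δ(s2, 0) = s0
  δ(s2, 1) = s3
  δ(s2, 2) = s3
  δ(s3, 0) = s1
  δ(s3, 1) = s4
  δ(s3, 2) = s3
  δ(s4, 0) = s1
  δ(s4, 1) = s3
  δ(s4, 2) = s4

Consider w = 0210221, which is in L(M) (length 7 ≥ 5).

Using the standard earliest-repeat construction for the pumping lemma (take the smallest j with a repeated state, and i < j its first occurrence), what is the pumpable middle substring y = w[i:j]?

State sequence: s0 -0-> s4 -2-> s4 -1-> s3 -0-> s1 -2-> s4 -2-> s4 -1-> s3
First repeat at step 2: s4 was already visited.

So i = 1, j = 2, giving x = w[0:1] = 0, y = w[1:2] = 2, z = w[2:7] = 10221.
Check: |xy| = 2 ≤ 5 and |y| = 1 ≥ 1. Reading y takes M from s4 back to s4, so every xyⁱz is accepted.

2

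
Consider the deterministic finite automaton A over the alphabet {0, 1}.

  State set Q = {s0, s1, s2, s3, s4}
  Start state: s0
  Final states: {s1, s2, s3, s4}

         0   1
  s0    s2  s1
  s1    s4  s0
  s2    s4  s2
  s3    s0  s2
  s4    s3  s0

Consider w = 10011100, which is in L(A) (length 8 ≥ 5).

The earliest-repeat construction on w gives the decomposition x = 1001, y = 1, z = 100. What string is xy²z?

xy^2z = 1001·1·1·100 = 100111100.
Reading y = 1 takes A from s2 back to s2, so after x·y·y the machine is still in s2, and z then leads to the accepting state s3. Hence 100111100 ∈ L(A).

100111100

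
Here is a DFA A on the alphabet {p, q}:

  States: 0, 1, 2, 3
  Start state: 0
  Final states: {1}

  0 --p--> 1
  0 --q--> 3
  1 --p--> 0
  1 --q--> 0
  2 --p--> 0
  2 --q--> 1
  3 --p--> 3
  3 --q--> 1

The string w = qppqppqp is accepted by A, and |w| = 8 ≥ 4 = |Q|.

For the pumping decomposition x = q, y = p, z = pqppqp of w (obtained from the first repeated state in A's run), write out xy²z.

xy^2z = q·p·p·pqppqp = qpppqppqp.
Reading y = p takes A from 3 back to 3, so after x·y·y the machine is still in 3, and z then leads to the accepting state 1. Hence qpppqppqp ∈ L(A).

qpppqppqp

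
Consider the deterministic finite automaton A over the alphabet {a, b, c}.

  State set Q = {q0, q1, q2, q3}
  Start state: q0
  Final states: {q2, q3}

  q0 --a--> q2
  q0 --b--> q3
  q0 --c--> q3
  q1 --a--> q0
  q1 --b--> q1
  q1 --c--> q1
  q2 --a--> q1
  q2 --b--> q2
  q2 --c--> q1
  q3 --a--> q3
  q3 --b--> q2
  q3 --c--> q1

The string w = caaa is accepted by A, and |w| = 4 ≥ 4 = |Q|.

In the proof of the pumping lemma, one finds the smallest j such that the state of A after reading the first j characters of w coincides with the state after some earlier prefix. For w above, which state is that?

q3

State sequence: q0 -c-> q3 -a-> q3 -a-> q3 -a-> q3
First repeat at step 2: q3 was already visited.

The earliest repeat is at step j = 2: A is in q3, which it already visited at step i = 1.
Since A has 4 states, any run of length ≥ 4 visits 4+1 states, so by pigeonhole some state repeats within the first 4 steps — that repeat gives the pumpable loop.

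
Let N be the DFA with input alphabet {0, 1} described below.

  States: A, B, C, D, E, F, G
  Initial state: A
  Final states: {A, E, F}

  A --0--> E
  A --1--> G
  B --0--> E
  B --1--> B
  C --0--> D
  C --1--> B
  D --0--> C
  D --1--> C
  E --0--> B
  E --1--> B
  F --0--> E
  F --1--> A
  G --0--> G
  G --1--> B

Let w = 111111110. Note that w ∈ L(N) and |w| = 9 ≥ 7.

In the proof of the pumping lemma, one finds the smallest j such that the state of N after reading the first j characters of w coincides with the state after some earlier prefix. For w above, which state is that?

B

State sequence: A -1-> G -1-> B -1-> B -1-> B -1-> B -1-> B -1-> B -1-> B -0-> E
First repeat at step 3: B was already visited.

The earliest repeat is at step j = 3: N is in B, which it already visited at step i = 2.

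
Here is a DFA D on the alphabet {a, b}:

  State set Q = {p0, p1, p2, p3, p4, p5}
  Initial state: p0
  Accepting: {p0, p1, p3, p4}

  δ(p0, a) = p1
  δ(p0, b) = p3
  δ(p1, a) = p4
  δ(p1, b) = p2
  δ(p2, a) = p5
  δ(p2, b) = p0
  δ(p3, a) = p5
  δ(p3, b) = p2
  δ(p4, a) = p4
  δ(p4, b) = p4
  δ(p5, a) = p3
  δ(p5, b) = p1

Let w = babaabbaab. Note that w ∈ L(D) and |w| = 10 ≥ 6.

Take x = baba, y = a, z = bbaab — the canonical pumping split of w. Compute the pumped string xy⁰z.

bababbaab

xy⁰z = xz = baba·bbaab = bababbaab.
Reading y = a takes D from p4 back to p4, so after x the machine is still in p4, and z then leads to the accepting state p4. Hence bababbaab ∈ L(D).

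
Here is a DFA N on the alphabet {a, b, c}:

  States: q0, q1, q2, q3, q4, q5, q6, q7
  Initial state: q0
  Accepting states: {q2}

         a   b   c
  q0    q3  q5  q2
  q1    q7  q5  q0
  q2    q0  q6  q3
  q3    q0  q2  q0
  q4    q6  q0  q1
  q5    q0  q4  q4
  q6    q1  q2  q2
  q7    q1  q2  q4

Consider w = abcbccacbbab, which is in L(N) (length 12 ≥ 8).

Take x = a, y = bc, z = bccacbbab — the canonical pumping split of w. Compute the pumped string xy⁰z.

abccacbbab

xy⁰z = xz = a·bccacbbab = abccacbbab.
Reading y = bc takes N from q3 back to q3, so after x the machine is still in q3, and z then leads to the accepting state q2. Hence abccacbbab ∈ L(N).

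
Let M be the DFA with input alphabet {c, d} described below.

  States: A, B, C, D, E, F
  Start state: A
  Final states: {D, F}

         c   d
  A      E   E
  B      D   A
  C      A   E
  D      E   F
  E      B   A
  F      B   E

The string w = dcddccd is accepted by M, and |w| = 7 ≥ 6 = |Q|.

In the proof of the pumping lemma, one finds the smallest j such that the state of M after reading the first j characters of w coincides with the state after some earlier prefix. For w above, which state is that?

A

Run of M on w = d c d d c c d:
  step 0: A  (start)
  step 1: E  (read d: A→E)
  step 2: B  (read c: E→B)
  step 3: A  (read d: B→A)   ← first repeat (A seen earlier)
  step 4: E  (read d: A→E)
  step 5: B  (read c: E→B)
  step 6: D  (read c: B→D)
  step 7: F  (read d: D→F)

The earliest repeat is at step j = 3: M is in A, which it already visited at step i = 0.
Pumping length from the standard proof: p = 6 (the number of states). The repeated state found above gives |xy| = j ≤ 6 and |y| = j − i ≥ 1.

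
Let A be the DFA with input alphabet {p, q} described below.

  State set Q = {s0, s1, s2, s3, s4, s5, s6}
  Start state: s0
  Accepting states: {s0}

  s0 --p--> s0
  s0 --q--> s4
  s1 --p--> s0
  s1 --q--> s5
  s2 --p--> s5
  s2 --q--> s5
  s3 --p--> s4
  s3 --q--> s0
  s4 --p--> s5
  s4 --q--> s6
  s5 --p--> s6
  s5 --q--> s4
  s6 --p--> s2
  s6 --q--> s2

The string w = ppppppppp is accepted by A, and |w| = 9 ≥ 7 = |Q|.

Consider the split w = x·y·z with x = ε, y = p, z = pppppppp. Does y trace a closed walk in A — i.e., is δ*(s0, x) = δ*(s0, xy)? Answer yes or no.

yes

Run of A on the first 1 characters of w = p:
  step 0: s0  (start)
  step 1: s0  (read p: s0→s0)

After x (step 0): s0. After xy (step 1): s0.
They match, so y = p drives A around a cycle from s0 back to itself; pumping y any number of times keeps A in s0 before reading z, and xyⁱz ∈ L(A) for every i ≥ 0.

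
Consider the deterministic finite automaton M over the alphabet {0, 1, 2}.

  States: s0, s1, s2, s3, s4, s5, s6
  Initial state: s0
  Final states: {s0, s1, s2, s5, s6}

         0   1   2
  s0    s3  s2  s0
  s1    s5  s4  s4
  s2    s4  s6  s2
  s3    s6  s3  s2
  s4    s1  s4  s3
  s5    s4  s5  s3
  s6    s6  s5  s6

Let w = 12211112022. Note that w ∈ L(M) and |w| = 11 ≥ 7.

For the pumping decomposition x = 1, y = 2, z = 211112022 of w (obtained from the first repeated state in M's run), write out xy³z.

xy^3z = 1·2·2·2·211112022 = 1222211112022.
Reading y = 2 takes M from s2 back to s2, so after x·y·y·y the machine is still in s2, and z then leads to the accepting state s6. Hence 1222211112022 ∈ L(M).

1222211112022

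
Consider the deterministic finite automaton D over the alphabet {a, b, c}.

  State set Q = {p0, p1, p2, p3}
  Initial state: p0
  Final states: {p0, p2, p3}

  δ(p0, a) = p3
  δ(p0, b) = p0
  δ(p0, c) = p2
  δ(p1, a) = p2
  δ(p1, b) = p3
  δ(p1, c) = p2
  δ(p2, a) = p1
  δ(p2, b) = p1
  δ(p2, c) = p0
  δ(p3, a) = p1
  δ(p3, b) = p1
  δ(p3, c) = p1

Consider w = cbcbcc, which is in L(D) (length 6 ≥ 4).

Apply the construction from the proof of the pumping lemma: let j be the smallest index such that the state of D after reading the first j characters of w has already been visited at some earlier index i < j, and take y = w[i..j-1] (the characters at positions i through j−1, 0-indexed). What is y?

bc

State sequence: p0 -c-> p2 -b-> p1 -c-> p2 -b-> p1 -c-> p2 -c-> p0
First repeat at step 3: p2 was already visited.

So i = 1, j = 3, giving x = w[0:1] = c, y = w[1:3] = bc, z = w[3:6] = bcc.
Check: |xy| = 3 ≤ 4 and |y| = 2 ≥ 1. Reading y takes D from p2 back to p2, so every xyⁱz is accepted.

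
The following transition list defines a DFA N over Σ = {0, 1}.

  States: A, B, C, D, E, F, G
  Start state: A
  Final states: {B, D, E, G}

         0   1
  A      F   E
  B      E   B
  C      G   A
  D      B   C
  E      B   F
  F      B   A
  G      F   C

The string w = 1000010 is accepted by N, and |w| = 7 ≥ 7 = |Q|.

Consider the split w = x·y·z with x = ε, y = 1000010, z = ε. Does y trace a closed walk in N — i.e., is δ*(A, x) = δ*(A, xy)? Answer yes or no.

no

Run of N on the first 7 characters of w = 1 0 0 0 0 1 0:
  step 0: A  (start)
  step 1: E  (read 1: A→E)
  step 2: B  (read 0: E→B)
  step 3: E  (read 0: B→E)
  step 4: B  (read 0: E→B)
  step 5: E  (read 0: B→E)
  step 6: F  (read 1: E→F)
  step 7: B  (read 0: F→B)

After x (step 0): A. After xy (step 7): B.
They differ (A ≠ B), so y is not a cycle from the state after x; this split is not the one the pumping-lemma construction produces, and pumping y need not keep the string in L(N).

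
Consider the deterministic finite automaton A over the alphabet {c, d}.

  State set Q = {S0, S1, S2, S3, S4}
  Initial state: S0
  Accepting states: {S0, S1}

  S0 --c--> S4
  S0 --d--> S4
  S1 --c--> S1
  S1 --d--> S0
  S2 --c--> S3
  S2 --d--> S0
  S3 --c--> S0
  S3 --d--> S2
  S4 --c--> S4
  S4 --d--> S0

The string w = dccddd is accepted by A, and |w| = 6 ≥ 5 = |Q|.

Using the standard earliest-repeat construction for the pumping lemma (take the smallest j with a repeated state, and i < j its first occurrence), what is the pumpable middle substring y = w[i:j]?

State sequence: S0 -d-> S4 -c-> S4 -c-> S4 -d-> S0 -d-> S4 -d-> S0
First repeat at step 2: S4 was already visited.

So i = 1, j = 2, giving x = w[0:1] = d, y = w[1:2] = c, z = w[2:6] = cddd.
Check: |xy| = 2 ≤ 5 and |y| = 1 ≥ 1. Reading y takes A from S4 back to S4, so every xyⁱz is accepted.

c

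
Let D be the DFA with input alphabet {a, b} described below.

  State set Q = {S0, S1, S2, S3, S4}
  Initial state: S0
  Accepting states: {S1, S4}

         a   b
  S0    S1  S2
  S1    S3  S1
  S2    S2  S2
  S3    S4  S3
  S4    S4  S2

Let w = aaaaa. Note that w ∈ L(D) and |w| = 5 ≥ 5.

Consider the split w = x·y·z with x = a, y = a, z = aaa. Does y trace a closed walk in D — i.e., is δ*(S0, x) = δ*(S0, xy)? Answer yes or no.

State sequence: S0 -a-> S1 -a-> S3

After x (step 1): S1. After xy (step 2): S3.
They differ (S1 ≠ S3), so y is not a cycle from the state after x; this split is not the one the pumping-lemma construction produces, and pumping y need not keep the string in L(D).

no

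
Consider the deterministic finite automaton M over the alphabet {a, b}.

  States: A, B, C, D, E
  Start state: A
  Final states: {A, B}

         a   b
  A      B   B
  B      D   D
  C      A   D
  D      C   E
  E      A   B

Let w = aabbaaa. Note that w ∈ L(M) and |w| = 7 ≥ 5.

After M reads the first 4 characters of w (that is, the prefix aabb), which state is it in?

B

Run of M on the first 4 characters of w = a a b b:
  step 0: A  (start)
  step 1: B  (read a: A→B)
  step 2: D  (read a: B→D)
  step 3: E  (read b: D→E)
  step 4: B  (read b: E→B)

After reading 4 characters, M is in state B.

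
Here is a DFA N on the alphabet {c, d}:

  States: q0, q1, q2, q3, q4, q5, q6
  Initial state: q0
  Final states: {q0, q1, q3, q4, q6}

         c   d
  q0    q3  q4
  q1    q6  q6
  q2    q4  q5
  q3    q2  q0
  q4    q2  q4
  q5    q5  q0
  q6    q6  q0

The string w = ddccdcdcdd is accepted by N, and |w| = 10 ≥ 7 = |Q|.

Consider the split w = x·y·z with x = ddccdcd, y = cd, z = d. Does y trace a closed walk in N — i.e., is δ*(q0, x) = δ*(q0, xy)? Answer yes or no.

State sequence: q0 -d-> q4 -d-> q4 -c-> q2 -c-> q4 -d-> q4 -c-> q2 -d-> q5 -c-> q5 -d-> q0

After x (step 7): q5. After xy (step 9): q0.
They differ (q5 ≠ q0), so y is not a cycle from the state after x; this split is not the one the pumping-lemma construction produces, and pumping y need not keep the string in L(N).

no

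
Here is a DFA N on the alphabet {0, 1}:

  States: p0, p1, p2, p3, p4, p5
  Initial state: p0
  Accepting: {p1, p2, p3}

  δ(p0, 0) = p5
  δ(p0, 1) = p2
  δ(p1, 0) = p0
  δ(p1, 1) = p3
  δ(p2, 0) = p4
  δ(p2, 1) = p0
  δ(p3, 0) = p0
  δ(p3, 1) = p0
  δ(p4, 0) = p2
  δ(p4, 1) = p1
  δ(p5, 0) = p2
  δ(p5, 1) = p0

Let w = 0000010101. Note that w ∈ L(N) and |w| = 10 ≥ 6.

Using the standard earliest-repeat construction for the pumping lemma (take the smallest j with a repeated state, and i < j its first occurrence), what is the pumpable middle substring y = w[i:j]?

State sequence: p0 -0-> p5 -0-> p2 -0-> p4 -0-> p2 -0-> p4 -1-> p1 -0-> p0 -1-> p2 -0-> p4 -1-> p1
First repeat at step 4: p2 was already visited.

So i = 2, j = 4, giving x = w[0:2] = 00, y = w[2:4] = 00, z = w[4:10] = 010101.
Check: |xy| = 4 ≤ 6 and |y| = 2 ≥ 1. Reading y takes N from p2 back to p2, so every xyⁱz is accepted.
The DFA has 6 states, so the proof of the pumping lemma guarantees a repeated state among the first 6+1 visited; the segment between the two visits is the pumpable y.

00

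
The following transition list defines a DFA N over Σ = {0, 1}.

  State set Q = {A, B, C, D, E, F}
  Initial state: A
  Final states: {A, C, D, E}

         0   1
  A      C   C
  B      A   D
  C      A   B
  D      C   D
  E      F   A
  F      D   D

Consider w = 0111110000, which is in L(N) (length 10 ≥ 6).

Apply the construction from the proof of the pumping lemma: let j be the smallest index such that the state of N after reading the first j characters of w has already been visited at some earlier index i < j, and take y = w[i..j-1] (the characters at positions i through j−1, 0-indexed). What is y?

1

Run of N on w = 0 1 1 1 1 1 0 0 0 0:
  step 0: A  (start)
  step 1: C  (read 0: A→C)
  step 2: B  (read 1: C→B)
  step 3: D  (read 1: B→D)
  step 4: D  (read 1: D→D)   ← first repeat (D seen earlier)
  step 5: D  (read 1: D→D)
  step 6: D  (read 1: D→D)
  step 7: C  (read 0: D→C)
  step 8: A  (read 0: C→A)
  step 9: C  (read 0: A→C)
  step 10: A  (read 0: C→A)

So i = 3, j = 4, giving x = w[0:3] = 011, y = w[3:4] = 1, z = w[4:10] = 110000.
Check: |xy| = 4 ≤ 6 and |y| = 1 ≥ 1. Reading y takes N from D back to D, so every xyⁱz is accepted.
Pumping length from the standard proof: p = 6 (the number of states). The repeated state found above gives |xy| = j ≤ 6 and |y| = j − i ≥ 1.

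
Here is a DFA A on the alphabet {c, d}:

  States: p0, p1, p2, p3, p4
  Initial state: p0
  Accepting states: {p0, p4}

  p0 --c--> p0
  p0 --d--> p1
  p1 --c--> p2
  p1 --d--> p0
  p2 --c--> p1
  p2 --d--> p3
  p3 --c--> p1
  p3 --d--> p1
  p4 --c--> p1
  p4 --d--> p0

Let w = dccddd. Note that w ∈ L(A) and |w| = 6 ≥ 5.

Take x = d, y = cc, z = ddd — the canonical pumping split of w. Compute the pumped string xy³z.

xy^3z = d·cc·cc·cc·ddd = dccccccddd.
Reading y = cc takes A from p1 back to p1, so after x·y·y·y the machine is still in p1, and z then leads to the accepting state p0. Hence dccccccddd ∈ L(A).

dccccccddd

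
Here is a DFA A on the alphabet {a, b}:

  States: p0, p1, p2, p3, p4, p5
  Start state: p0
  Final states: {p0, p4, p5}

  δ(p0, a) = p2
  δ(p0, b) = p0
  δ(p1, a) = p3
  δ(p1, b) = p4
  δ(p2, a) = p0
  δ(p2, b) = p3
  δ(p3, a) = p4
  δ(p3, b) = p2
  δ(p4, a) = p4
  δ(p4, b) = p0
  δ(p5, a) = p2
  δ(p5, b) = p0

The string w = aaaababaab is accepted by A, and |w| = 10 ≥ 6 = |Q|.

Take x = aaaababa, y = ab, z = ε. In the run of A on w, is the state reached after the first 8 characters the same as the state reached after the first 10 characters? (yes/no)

no

State sequence: p0 -a-> p2 -a-> p0 -a-> p2 -a-> p0 -b-> p0 -a-> p2 -b-> p3 -a-> p4 -a-> p4 -b-> p0

After x (step 8): p4. After xy (step 10): p0.
They differ (p4 ≠ p0), so y is not a cycle from the state after x; this split is not the one the pumping-lemma construction produces, and pumping y need not keep the string in L(A).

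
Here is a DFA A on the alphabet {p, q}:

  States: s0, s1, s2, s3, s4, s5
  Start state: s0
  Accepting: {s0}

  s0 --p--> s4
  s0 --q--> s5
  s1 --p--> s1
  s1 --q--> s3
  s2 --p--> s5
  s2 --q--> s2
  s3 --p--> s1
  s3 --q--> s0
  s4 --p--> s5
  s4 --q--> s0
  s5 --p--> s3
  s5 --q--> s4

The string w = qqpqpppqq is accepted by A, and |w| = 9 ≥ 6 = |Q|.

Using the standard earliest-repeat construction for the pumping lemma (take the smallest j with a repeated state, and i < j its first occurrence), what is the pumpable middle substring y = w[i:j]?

qp

State sequence: s0 -q-> s5 -q-> s4 -p-> s5 -q-> s4 -p-> s5 -p-> s3 -p-> s1 -q-> s3 -q-> s0
First repeat at step 3: s5 was already visited.

So i = 1, j = 3, giving x = w[0:1] = q, y = w[1:3] = qp, z = w[3:9] = qpppqq.
Check: |xy| = 3 ≤ 6 and |y| = 2 ≥ 1. Reading y takes A from s5 back to s5, so every xyⁱz is accepted.
The DFA has 6 states, so the proof of the pumping lemma guarantees a repeated state among the first 6+1 visited; the segment between the two visits is the pumpable y.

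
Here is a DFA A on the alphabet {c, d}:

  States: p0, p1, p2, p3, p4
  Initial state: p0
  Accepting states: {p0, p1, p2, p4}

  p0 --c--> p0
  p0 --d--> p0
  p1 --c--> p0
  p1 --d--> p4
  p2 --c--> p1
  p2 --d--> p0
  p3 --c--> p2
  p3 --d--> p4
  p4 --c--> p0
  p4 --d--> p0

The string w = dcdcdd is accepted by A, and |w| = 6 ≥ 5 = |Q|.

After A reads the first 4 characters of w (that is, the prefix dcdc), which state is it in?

p0

State sequence: p0 -d-> p0 -c-> p0 -d-> p0 -c-> p0

After reading 4 characters, A is in state p0.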